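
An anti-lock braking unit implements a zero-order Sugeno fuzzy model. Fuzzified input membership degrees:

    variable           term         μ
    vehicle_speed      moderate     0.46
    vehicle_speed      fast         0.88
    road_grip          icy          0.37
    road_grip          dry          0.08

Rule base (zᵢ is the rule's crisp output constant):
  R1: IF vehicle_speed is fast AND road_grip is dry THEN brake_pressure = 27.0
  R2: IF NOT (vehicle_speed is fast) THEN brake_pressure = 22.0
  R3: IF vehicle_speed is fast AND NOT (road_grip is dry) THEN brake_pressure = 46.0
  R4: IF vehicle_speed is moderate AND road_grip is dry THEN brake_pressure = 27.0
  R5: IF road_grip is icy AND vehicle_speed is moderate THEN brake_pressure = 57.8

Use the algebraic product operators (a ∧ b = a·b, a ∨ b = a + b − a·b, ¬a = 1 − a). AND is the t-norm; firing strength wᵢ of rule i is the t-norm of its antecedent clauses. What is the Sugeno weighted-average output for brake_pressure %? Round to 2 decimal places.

R1 (z=27.0): fast=0.88, dry=0.08; AND[a·b] → w = 0.0704
R2 (z=22.0): ¬fast=1−0.88=0.12 → w = 0.1200
R3 (z=46.0): fast=0.88, ¬dry=1−0.08=0.92; AND[a·b] → w = 0.8096
R4 (z=27.0): moderate=0.46, dry=0.08; AND[a·b] → w = 0.0368
R5 (z=57.8): icy=0.37, moderate=0.46; AND[a·b] → w = 0.1702
Weighted average = (0.0704·27.0 + 0.1200·22.0 + 0.8096·46.0 + 0.0368·27.0 + 0.1702·57.8) / (0.0704 + 0.1200 + 0.8096 + 0.0368 + 0.1702)
  = 52.6136 / 1.2070 = 43.59

43.59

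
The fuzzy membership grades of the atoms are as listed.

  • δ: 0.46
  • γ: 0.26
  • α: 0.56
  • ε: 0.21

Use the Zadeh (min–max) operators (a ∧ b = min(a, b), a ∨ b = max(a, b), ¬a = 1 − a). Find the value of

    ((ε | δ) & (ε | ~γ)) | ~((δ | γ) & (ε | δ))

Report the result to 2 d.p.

0.54

ε | δ = max(a, b) on (0.21, 0.46) = 0.46
~γ = 1 − 0.26 = 0.74
ε | ~γ = max(a, b) on (0.21, 0.74) = 0.74
(ε | δ) & (ε | ~γ) = min(a, b) on (0.46, 0.74) = 0.46
δ | γ = max(a, b) on (0.46, 0.26) = 0.46
ε | δ = max(a, b) on (0.21, 0.46) = 0.46
(δ | γ) & (ε | δ) = min(a, b) on (0.46, 0.46) = 0.46
~((δ | γ) & (ε | δ)) = 1 − 0.46 = 0.54
((ε | δ) & (ε | ~γ)) | ~((δ | γ) & (ε | δ)) = max(a, b) on (0.46, 0.54) = 0.54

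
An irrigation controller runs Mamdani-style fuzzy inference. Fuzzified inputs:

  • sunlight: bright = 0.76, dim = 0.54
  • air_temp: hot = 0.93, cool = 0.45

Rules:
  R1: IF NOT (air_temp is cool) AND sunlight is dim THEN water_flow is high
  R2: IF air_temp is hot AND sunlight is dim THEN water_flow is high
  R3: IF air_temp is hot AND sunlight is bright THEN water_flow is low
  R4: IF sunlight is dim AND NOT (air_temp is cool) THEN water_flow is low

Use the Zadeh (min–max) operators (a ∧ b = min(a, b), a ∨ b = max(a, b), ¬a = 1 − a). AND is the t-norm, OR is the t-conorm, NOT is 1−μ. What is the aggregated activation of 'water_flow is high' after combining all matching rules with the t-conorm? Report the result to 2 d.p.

0.54

R1: ¬cool=1−0.45=0.55, dim=0.54; AND[min(a, b)] → w = 0.54
R2: hot=0.93, dim=0.54; AND[min(a, b)] → w = 0.54
R3: hot=0.93, bright=0.76; AND[min(a, b)] → w = 0.76
R4: dim=0.54, ¬cool=1−0.45=0.55; AND[min(a, b)] → w = 0.54
Rules with consequent 'high': {R1, R2} → strengths 0.54, 0.54
Aggregate via t-conorm [max(a, b)]: 0.54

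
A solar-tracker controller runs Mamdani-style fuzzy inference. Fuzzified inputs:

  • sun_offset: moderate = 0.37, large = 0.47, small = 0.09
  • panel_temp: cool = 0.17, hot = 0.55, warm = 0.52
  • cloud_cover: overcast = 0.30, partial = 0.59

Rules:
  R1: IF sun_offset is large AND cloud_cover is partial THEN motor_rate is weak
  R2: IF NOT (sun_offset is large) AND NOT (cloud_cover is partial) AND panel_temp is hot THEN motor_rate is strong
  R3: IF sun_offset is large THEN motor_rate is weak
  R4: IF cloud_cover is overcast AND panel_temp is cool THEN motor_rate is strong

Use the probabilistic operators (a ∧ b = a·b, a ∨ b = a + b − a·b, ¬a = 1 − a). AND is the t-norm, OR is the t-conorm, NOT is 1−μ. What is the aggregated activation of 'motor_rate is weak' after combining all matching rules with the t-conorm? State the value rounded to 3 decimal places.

0.617

R1: large=0.47, partial=0.59; AND[a·b] → w = 0.2773
R2: ¬large=1−0.47=0.53, ¬partial=1−0.59=0.41, hot=0.55; AND[a·b] → w = 0.1195
R3: large=0.47 → w = 0.4700
R4: overcast=0.30, cool=0.17; AND[a·b] → w = 0.0510
Rules with consequent 'weak': {R1, R3} → strengths 0.2773, 0.4700
Aggregate via t-conorm [a + b − a·b]: 0.6170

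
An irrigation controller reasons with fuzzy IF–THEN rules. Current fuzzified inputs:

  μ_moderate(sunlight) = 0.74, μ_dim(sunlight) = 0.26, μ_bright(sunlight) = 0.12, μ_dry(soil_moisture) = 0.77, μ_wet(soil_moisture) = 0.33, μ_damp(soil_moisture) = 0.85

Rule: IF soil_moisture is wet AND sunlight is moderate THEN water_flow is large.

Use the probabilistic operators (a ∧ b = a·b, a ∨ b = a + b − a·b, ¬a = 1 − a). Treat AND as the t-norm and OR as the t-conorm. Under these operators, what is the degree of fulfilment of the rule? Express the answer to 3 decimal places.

0.244

firing strength: wet=0.33, moderate=0.74; AND[a·b] → w = 0.2442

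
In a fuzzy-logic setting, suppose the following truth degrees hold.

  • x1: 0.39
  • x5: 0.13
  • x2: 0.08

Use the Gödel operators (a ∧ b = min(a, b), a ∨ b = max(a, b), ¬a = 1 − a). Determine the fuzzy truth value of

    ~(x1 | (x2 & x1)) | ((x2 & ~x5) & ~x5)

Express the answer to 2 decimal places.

x2 & x1 = min(a, b) on (0.08, 0.39) = 0.08
x1 | (x2 & x1) = max(a, b) on (0.39, 0.08) = 0.39
~(x1 | (x2 & x1)) = 1 − 0.39 = 0.61
~x5 = 1 − 0.13 = 0.87
x2 & ~x5 = min(a, b) on (0.08, 0.87) = 0.08
~x5 = 1 − 0.13 = 0.87
(x2 & ~x5) & ~x5 = min(a, b) on (0.08, 0.87) = 0.08
~(x1 | (x2 & x1)) | ((x2 & ~x5) & ~x5) = max(a, b) on (0.61, 0.08) = 0.61

0.61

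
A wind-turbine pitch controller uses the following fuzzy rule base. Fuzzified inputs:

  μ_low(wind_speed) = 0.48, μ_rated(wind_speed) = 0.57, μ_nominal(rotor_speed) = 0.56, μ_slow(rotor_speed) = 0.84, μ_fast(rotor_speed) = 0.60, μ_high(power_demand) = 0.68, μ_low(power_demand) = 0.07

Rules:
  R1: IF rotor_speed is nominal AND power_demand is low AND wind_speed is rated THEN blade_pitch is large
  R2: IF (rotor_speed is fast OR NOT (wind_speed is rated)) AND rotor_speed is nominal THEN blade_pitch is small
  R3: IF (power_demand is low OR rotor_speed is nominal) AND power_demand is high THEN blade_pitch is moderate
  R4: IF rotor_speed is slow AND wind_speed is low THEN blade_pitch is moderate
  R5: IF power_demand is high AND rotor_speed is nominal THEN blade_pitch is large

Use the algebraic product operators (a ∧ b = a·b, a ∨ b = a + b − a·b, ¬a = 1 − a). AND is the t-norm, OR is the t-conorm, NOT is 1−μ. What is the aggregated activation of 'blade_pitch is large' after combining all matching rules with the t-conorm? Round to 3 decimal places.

0.395

R1: nominal=0.56, low=0.07, rated=0.57; AND[a·b] → w = 0.0223
R2: (fast=0.60 OR ¬rated=1−0.57=0.43) = 0.7720; AND[a·b] with nominal=0.56 → w = 0.4323
R3: (low=0.07 OR nominal=0.56) = 0.5908; AND[a·b] with high=0.68 → w = 0.4017
R4: slow=0.84, low=0.48; AND[a·b] → w = 0.4032
R5: high=0.68, nominal=0.56; AND[a·b] → w = 0.3808
Rules with consequent 'large': {R1, R5} → strengths 0.0223, 0.3808
Aggregate via t-conorm [a + b − a·b]: 0.3946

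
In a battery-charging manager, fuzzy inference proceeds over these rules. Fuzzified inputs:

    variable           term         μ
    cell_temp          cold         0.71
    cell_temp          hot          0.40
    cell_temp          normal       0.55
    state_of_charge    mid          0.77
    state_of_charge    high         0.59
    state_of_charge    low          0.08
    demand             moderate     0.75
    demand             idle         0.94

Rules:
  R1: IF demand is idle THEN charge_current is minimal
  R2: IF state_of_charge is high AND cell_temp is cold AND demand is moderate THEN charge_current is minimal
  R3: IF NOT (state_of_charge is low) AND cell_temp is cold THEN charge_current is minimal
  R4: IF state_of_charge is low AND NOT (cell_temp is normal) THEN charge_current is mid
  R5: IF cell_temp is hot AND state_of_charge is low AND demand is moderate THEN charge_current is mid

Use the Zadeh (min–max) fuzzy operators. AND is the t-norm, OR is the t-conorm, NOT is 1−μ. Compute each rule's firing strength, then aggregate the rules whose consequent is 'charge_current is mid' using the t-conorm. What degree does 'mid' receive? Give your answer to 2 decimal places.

R1: idle=0.94 → w = 0.94
R2: high=0.59, cold=0.71, moderate=0.75; AND[min(a, b)] → w = 0.59
R3: ¬low=1−0.08=0.92, cold=0.71; AND[min(a, b)] → w = 0.71
R4: low=0.08, ¬normal=1−0.55=0.45; AND[min(a, b)] → w = 0.08
R5: hot=0.40, low=0.08, moderate=0.75; AND[min(a, b)] → w = 0.08
Rules with consequent 'mid': {R4, R5} → strengths 0.08, 0.08
Aggregate via t-conorm [max(a, b)]: 0.08

0.08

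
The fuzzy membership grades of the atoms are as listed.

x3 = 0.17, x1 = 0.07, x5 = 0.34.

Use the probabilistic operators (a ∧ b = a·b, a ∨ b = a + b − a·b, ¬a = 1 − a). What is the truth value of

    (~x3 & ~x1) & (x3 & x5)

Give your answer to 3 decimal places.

0.045

~x3 = 1 − 0.1700 = 0.8300
~x1 = 1 − 0.0700 = 0.9300
~x3 & ~x1 = a·b on (0.8300, 0.9300) = 0.7719
x3 & x5 = a·b on (0.1700, 0.3400) = 0.0578
(~x3 & ~x1) & (x3 & x5) = a·b on (0.7719, 0.0578) = 0.0446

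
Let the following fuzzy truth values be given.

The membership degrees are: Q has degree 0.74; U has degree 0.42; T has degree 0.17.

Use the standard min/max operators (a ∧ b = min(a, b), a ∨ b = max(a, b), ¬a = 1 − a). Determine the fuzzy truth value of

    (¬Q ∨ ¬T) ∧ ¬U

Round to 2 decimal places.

0.58

¬Q = 1 − 0.74 = 0.26
¬T = 1 − 0.17 = 0.83
¬Q ∨ ¬T = max(a, b) on (0.26, 0.83) = 0.83
¬U = 1 − 0.42 = 0.58
(¬Q ∨ ¬T) ∧ ¬U = min(a, b) on (0.83, 0.58) = 0.58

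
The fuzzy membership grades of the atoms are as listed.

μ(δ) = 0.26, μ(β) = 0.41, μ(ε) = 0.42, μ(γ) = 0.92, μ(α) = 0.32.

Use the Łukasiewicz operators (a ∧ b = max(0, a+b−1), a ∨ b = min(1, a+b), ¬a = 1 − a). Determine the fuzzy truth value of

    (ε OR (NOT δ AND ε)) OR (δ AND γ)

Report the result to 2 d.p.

NOT δ = 1 − 0.26 = 0.74
NOT δ AND ε = max(0, a+b−1) on (0.74, 0.42) = 0.16
ε OR (NOT δ AND ε) = min(1, a+b) on (0.42, 0.16) = 0.58
δ AND γ = max(0, a+b−1) on (0.26, 0.92) = 0.18
(ε OR (NOT δ AND ε)) OR (δ AND γ) = min(1, a+b) on (0.58, 0.18) = 0.76

0.76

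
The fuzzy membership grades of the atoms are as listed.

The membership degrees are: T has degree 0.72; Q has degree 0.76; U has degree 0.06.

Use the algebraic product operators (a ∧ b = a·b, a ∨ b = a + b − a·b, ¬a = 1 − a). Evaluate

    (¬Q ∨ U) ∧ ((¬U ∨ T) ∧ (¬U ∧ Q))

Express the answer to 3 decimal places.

¬Q = 1 − 0.7600 = 0.2400
¬Q ∨ U = a + b − a·b on (0.2400, 0.0600) = 0.2856
¬U = 1 − 0.0600 = 0.9400
¬U ∨ T = a + b − a·b on (0.9400, 0.7200) = 0.9832
¬U = 1 − 0.0600 = 0.9400
¬U ∧ Q = a·b on (0.9400, 0.7600) = 0.7144
(¬U ∨ T) ∧ (¬U ∧ Q) = a·b on (0.9832, 0.7144) = 0.7024
(¬Q ∨ U) ∧ ((¬U ∨ T) ∧ (¬U ∧ Q)) = a·b on (0.2856, 0.7024) = 0.2006

0.201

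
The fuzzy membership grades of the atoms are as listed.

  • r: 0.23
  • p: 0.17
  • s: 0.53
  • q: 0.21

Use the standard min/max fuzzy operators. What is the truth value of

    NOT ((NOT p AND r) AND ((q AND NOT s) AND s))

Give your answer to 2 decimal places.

NOT p = 1 − 0.17 = 0.83
NOT p AND r = min(a, b) on (0.83, 0.23) = 0.23
NOT s = 1 − 0.53 = 0.47
q AND NOT s = min(a, b) on (0.21, 0.47) = 0.21
(q AND NOT s) AND s = min(a, b) on (0.21, 0.53) = 0.21
(NOT p AND r) AND ((q AND NOT s) AND s) = min(a, b) on (0.23, 0.21) = 0.21
NOT ((NOT p AND r) AND ((q AND NOT s) AND s)) = 1 − 0.21 = 0.79

0.79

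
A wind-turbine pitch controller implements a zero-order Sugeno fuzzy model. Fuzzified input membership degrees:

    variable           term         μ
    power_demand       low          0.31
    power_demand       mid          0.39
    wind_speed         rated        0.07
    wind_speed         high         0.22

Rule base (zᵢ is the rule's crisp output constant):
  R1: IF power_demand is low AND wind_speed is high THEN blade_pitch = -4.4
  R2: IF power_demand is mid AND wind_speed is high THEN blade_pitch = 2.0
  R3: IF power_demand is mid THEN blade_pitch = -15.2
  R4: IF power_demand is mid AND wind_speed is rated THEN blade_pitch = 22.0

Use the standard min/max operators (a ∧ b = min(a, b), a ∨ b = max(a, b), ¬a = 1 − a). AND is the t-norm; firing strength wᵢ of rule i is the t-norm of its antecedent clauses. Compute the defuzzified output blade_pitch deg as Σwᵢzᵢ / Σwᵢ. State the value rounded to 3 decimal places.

-5.462

R1 (z=-4.4): low=0.31, high=0.22; AND[min(a, b)] → w = 0.22
R2 (z=2.0): mid=0.39, high=0.22; AND[min(a, b)] → w = 0.22
R3 (z=-15.2): mid=0.39 → w = 0.39
R4 (z=22.0): mid=0.39, rated=0.07; AND[min(a, b)] → w = 0.07
Weighted average = (0.22·-4.4 + 0.22·2.0 + 0.39·-15.2 + 0.07·22.0) / (0.22 + 0.22 + 0.39 + 0.07)
  = -4.9160 / 0.9000 = -5.462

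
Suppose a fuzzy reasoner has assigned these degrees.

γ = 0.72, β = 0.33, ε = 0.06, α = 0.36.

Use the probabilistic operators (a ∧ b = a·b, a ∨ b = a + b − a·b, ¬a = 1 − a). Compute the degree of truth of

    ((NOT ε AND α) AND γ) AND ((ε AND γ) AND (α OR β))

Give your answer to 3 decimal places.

0.006

NOT ε = 1 − 0.0600 = 0.9400
NOT ε AND α = a·b on (0.9400, 0.3600) = 0.3384
(NOT ε AND α) AND γ = a·b on (0.3384, 0.7200) = 0.2436
ε AND γ = a·b on (0.0600, 0.7200) = 0.0432
α OR β = a + b − a·b on (0.3600, 0.3300) = 0.5712
(ε AND γ) AND (α OR β) = a·b on (0.0432, 0.5712) = 0.0247
((NOT ε AND α) AND γ) AND ((ε AND γ) AND (α OR β)) = a·b on (0.2436, 0.0247) = 0.0060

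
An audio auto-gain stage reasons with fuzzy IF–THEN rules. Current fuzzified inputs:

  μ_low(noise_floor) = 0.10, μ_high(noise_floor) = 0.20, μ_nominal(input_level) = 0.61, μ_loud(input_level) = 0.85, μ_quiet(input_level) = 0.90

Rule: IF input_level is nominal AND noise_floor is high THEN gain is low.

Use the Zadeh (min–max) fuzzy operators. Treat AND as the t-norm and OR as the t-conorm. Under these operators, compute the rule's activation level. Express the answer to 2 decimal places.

firing strength: nominal=0.61, high=0.20; AND[min(a, b)] → w = 0.20

0.20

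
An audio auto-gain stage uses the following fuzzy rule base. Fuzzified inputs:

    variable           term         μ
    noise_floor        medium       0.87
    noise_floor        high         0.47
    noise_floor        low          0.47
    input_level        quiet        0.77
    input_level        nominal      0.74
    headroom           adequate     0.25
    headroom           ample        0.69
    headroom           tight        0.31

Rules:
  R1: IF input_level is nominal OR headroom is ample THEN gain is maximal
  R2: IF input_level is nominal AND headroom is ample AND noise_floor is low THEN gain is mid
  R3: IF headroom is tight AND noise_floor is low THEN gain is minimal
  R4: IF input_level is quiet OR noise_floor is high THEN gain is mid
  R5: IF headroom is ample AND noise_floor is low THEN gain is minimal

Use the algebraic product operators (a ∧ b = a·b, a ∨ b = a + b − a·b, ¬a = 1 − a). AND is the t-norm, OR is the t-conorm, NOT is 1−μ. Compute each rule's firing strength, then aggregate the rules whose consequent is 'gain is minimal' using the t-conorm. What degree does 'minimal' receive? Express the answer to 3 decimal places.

R1: nominal=0.74, ample=0.69; OR[a + b − a·b] → w = 0.9194
R2: nominal=0.74, ample=0.69, low=0.47; AND[a·b] → w = 0.2400
R3: tight=0.31, low=0.47; AND[a·b] → w = 0.1457
R4: quiet=0.77, high=0.47; OR[a + b − a·b] → w = 0.8781
R5: ample=0.69, low=0.47; AND[a·b] → w = 0.3243
Rules with consequent 'minimal': {R3, R5} → strengths 0.1457, 0.3243
Aggregate via t-conorm [a + b − a·b]: 0.4227

0.423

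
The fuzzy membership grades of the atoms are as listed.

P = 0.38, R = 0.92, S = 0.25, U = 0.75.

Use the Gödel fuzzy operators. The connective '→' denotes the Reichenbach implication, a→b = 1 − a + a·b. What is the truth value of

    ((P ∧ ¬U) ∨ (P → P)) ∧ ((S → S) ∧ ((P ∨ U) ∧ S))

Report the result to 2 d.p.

0.25

¬U = 1 − 0.75 = 0.25
P ∧ ¬U = min(a, b) on (0.38, 0.25) = 0.25
P → P  [Reichenbach: 1 − a + a·b] with a=0.38, b=0.38 → 0.76
(P ∧ ¬U) ∨ (P → P) = max(a, b) on (0.25, 0.76) = 0.76
S → S  [Reichenbach: 1 − a + a·b] with a=0.25, b=0.25 → 0.81
P ∨ U = max(a, b) on (0.38, 0.75) = 0.75
(P ∨ U) ∧ S = min(a, b) on (0.75, 0.25) = 0.25
(S → S) ∧ ((P ∨ U) ∧ S) = min(a, b) on (0.81, 0.25) = 0.25
((P ∧ ¬U) ∨ (P → P)) ∧ ((S → S) ∧ ((P ∨ U) ∧ S)) = min(a, b) on (0.76, 0.25) = 0.25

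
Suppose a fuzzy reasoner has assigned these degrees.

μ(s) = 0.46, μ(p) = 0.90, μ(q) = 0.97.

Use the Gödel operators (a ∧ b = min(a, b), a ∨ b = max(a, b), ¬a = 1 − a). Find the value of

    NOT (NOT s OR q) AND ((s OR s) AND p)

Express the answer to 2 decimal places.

0.03

NOT s = 1 − 0.46 = 0.54
NOT s OR q = max(a, b) on (0.54, 0.97) = 0.97
NOT (NOT s OR q) = 1 − 0.97 = 0.03
s OR s = max(a, b) on (0.46, 0.46) = 0.46
(s OR s) AND p = min(a, b) on (0.46, 0.90) = 0.46
NOT (NOT s OR q) AND ((s OR s) AND p) = min(a, b) on (0.03, 0.46) = 0.03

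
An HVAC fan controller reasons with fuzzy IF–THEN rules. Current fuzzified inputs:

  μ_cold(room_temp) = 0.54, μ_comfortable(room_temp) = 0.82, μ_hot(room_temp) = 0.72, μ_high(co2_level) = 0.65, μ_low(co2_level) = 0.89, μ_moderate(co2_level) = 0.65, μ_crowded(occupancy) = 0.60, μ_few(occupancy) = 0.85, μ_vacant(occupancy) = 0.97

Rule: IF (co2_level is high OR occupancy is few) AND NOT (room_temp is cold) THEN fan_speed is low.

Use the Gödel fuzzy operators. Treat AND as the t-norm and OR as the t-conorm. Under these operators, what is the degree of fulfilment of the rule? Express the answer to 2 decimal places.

0.46

firing strength: (high=0.65 OR few=0.85) = 0.85; AND[min(a, b)] with ¬cold=1−0.54=0.46 → w = 0.46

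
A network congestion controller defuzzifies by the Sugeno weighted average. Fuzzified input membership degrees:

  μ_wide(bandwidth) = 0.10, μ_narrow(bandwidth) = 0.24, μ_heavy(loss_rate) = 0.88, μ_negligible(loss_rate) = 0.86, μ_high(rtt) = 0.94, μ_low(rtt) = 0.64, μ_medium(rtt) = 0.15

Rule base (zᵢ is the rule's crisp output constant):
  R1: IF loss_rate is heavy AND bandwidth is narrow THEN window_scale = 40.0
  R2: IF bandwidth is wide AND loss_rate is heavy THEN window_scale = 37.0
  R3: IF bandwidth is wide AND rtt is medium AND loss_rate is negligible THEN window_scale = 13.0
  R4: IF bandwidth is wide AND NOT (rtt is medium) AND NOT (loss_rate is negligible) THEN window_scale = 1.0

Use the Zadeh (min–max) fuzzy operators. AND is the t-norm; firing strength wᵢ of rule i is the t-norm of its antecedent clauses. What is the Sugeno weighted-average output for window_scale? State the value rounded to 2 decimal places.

27.22

R1 (z=40.0): heavy=0.88, narrow=0.24; AND[min(a, b)] → w = 0.24
R2 (z=37.0): wide=0.10, heavy=0.88; AND[min(a, b)] → w = 0.10
R3 (z=13.0): wide=0.10, medium=0.15, negligible=0.86; AND[min(a, b)] → w = 0.10
R4 (z=1.0): wide=0.10, ¬medium=1−0.15=0.85, ¬negligible=1−0.86=0.14; AND[min(a, b)] → w = 0.10
Weighted average = (0.24·40.0 + 0.10·37.0 + 0.10·13.0 + 0.10·1.0) / (0.24 + 0.10 + 0.10 + 0.10)
  = 14.7000 / 0.5400 = 27.22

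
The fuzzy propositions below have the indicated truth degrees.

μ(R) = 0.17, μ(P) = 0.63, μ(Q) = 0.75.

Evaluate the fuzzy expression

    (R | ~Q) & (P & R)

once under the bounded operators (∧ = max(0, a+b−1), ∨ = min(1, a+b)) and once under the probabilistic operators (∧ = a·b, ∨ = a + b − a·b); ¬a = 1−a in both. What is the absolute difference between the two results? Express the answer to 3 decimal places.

0.040

Under bounded:
  ~Q = 1 − 0.75 = 0.25
  R | ~Q = min(1, a+b) on (0.17, 0.25) = 0.42
  P & R = max(0, a+b−1) on (0.63, 0.17) = 0.00
  (R | ~Q) & (P & R) = max(0, a+b−1) on (0.42, 0.00) = 0.00
  → value = 0.0000
Under probabilistic:
  ~Q = 1 − 0.7500 = 0.2500
  R | ~Q = a + b − a·b on (0.1700, 0.2500) = 0.3775
  P & R = a·b on (0.6300, 0.1700) = 0.1071
  (R | ~Q) & (P & R) = a·b on (0.3775, 0.1071) = 0.0404
  → value = 0.0404
|0.0000 − 0.0404| = 0.040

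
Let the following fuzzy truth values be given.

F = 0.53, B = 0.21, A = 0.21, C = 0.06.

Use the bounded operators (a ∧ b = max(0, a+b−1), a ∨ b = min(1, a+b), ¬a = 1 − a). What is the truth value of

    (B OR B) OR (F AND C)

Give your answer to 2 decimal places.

B OR B = min(1, a+b) on (0.21, 0.21) = 0.42
F AND C = max(0, a+b−1) on (0.53, 0.06) = 0.00
(B OR B) OR (F AND C) = min(1, a+b) on (0.42, 0.00) = 0.42

0.42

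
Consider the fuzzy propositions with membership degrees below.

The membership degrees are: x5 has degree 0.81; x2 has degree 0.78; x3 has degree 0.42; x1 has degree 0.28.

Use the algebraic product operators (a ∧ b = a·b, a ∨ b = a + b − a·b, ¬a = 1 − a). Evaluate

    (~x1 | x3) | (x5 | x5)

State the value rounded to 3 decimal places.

0.994

~x1 = 1 − 0.2800 = 0.7200
~x1 | x3 = a + b − a·b on (0.7200, 0.4200) = 0.8376
x5 | x5 = a + b − a·b on (0.8100, 0.8100) = 0.9639
(~x1 | x3) | (x5 | x5) = a + b − a·b on (0.8376, 0.9639) = 0.9941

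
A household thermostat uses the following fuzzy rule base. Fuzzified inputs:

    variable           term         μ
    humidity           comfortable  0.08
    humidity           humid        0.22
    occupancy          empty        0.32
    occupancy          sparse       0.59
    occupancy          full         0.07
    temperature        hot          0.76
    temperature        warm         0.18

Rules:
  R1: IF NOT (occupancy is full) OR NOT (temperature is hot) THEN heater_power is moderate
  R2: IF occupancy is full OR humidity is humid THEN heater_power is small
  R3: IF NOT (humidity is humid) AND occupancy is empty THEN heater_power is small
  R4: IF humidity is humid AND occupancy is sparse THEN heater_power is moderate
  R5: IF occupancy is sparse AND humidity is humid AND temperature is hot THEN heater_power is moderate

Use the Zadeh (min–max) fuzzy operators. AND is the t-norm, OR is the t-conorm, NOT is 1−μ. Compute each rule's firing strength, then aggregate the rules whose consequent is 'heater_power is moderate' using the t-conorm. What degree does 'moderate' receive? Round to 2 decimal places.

R1: ¬full=1−0.07=0.93, ¬hot=1−0.76=0.24; OR[max(a, b)] → w = 0.93
R2: full=0.07, humid=0.22; OR[max(a, b)] → w = 0.22
R3: ¬humid=1−0.22=0.78, empty=0.32; AND[min(a, b)] → w = 0.32
R4: humid=0.22, sparse=0.59; AND[min(a, b)] → w = 0.22
R5: sparse=0.59, humid=0.22, hot=0.76; AND[min(a, b)] → w = 0.22
Rules with consequent 'moderate': {R1, R4, R5} → strengths 0.93, 0.22, 0.22
Aggregate via t-conorm [max(a, b)]: 0.93

0.93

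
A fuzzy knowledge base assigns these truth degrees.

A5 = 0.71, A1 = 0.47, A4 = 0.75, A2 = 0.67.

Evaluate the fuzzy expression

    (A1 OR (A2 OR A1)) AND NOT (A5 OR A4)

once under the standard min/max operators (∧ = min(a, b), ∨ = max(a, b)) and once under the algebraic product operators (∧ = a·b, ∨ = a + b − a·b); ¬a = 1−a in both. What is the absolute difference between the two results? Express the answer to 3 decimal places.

0.184

Under standard min/max:
  A2 OR A1 = max(a, b) on (0.67, 0.47) = 0.67
  A1 OR (A2 OR A1) = max(a, b) on (0.47, 0.67) = 0.67
  A5 OR A4 = max(a, b) on (0.71, 0.75) = 0.75
  NOT (A5 OR A4) = 1 − 0.75 = 0.25
  (A1 OR (A2 OR A1)) AND NOT (A5 OR A4) = min(a, b) on (0.67, 0.25) = 0.25
  → value = 0.2500
Under algebraic product:
  A2 OR A1 = a + b − a·b on (0.6700, 0.4700) = 0.8251
  A1 OR (A2 OR A1) = a + b − a·b on (0.4700, 0.8251) = 0.9073
  A5 OR A4 = a + b − a·b on (0.7100, 0.7500) = 0.9275
  NOT (A5 OR A4) = 1 − 0.9275 = 0.0725
  (A1 OR (A2 OR A1)) AND NOT (A5 OR A4) = a·b on (0.9073, 0.0725) = 0.0658
  → value = 0.0658
|0.2500 − 0.0658| = 0.184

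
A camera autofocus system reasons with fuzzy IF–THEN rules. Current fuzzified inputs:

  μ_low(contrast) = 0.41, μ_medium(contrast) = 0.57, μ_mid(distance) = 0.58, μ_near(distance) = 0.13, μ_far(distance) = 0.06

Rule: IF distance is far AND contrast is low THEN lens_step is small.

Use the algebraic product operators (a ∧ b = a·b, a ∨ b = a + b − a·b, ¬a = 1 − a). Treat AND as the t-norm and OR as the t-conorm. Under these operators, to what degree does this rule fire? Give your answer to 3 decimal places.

firing strength: far=0.06, low=0.41; AND[a·b] → w = 0.0246

0.025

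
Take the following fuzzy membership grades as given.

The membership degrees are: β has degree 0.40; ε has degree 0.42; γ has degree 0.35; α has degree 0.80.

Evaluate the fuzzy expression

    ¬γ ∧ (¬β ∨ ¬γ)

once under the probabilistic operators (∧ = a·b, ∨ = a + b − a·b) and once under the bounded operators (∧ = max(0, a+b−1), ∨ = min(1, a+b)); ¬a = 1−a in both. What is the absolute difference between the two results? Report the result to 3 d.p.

0.091

Under probabilistic:
  ¬γ = 1 − 0.3500 = 0.6500
  ¬β = 1 − 0.4000 = 0.6000
  ¬γ = 1 − 0.3500 = 0.6500
  ¬β ∨ ¬γ = a + b − a·b on (0.6000, 0.6500) = 0.8600
  ¬γ ∧ (¬β ∨ ¬γ) = a·b on (0.6500, 0.8600) = 0.5590
  → value = 0.5590
Under bounded:
  ¬γ = 1 − 0.35 = 0.65
  ¬β = 1 − 0.40 = 0.60
  ¬γ = 1 − 0.35 = 0.65
  ¬β ∨ ¬γ = min(1, a+b) on (0.60, 0.65) = 1.00
  ¬γ ∧ (¬β ∨ ¬γ) = max(0, a+b−1) on (0.65, 1.00) = 0.65
  → value = 0.6500
|0.5590 − 0.6500| = 0.091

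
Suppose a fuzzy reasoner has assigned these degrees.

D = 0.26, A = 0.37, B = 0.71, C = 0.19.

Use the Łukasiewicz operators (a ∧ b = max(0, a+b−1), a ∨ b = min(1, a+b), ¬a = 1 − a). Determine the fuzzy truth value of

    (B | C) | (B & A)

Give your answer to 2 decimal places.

0.98

B | C = min(1, a+b) on (0.71, 0.19) = 0.90
B & A = max(0, a+b−1) on (0.71, 0.37) = 0.08
(B | C) | (B & A) = min(1, a+b) on (0.90, 0.08) = 0.98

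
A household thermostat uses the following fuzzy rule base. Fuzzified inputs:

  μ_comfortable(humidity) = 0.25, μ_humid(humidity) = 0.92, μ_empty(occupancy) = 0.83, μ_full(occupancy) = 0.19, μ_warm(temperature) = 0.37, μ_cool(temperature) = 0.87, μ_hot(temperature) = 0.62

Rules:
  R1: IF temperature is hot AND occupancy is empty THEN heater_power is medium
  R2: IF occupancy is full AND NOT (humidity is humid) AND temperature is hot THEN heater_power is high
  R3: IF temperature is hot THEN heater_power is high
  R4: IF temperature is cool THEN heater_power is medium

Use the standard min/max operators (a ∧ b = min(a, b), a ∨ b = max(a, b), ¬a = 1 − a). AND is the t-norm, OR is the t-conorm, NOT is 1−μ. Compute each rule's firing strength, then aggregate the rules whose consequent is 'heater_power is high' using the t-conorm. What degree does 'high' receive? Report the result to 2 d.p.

R1: hot=0.62, empty=0.83; AND[min(a, b)] → w = 0.62
R2: full=0.19, ¬humid=1−0.92=0.08, hot=0.62; AND[min(a, b)] → w = 0.08
R3: hot=0.62 → w = 0.62
R4: cool=0.87 → w = 0.87
Rules with consequent 'high': {R2, R3} → strengths 0.08, 0.62
Aggregate via t-conorm [max(a, b)]: 0.62

0.62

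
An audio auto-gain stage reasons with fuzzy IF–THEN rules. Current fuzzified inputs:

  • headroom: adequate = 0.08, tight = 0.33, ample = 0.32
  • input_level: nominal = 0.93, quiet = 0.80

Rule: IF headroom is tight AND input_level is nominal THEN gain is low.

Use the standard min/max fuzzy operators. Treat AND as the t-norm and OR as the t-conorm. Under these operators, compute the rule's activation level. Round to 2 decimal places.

0.33

firing strength: tight=0.33, nominal=0.93; AND[min(a, b)] → w = 0.33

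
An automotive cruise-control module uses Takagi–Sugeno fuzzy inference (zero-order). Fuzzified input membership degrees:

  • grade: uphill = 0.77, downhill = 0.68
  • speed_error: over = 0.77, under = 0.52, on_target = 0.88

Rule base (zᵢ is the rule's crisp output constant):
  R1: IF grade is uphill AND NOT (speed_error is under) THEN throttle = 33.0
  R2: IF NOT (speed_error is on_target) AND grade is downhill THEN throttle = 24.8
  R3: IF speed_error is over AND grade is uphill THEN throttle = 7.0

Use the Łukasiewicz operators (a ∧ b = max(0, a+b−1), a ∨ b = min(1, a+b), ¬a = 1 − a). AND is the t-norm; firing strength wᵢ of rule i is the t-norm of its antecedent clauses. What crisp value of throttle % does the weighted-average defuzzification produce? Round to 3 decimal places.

R1 (z=33.0): uphill=0.77, ¬under=1−0.52=0.48; AND[max(0, a+b−1)] → w = 0.25
R2 (z=24.8): ¬on_target=1−0.88=0.12, downhill=0.68; AND[max(0, a+b−1)] → w = 0.00
R3 (z=7.0): over=0.77, uphill=0.77; AND[max(0, a+b−1)] → w = 0.54
Weighted average = (0.25·33.0 + 0.00·24.8 + 0.54·7.0) / (0.25 + 0.00 + 0.54)
  = 12.0300 / 0.7900 = 15.228

15.228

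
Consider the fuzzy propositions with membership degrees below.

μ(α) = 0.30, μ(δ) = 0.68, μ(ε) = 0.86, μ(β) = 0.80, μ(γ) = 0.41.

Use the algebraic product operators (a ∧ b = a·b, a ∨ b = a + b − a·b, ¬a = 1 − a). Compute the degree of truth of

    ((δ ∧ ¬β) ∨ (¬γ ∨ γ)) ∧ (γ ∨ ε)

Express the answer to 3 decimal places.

0.726

¬β = 1 − 0.8000 = 0.2000
δ ∧ ¬β = a·b on (0.6800, 0.2000) = 0.1360
¬γ = 1 − 0.4100 = 0.5900
¬γ ∨ γ = a + b − a·b on (0.5900, 0.4100) = 0.7581
(δ ∧ ¬β) ∨ (¬γ ∨ γ) = a + b − a·b on (0.1360, 0.7581) = 0.7910
γ ∨ ε = a + b − a·b on (0.4100, 0.8600) = 0.9174
((δ ∧ ¬β) ∨ (¬γ ∨ γ)) ∧ (γ ∨ ε) = a·b on (0.7910, 0.9174) = 0.7257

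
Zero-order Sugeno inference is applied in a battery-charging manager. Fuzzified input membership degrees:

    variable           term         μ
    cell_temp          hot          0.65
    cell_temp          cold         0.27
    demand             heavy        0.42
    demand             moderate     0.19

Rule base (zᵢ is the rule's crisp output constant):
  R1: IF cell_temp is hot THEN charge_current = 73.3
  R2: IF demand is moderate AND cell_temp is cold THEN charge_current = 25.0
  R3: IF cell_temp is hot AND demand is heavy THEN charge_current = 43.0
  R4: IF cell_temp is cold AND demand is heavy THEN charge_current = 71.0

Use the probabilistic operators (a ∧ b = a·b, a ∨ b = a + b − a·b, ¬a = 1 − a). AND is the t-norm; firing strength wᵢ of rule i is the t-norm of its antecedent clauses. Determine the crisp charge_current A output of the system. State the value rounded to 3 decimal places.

R1 (z=73.3): hot=0.65 → w = 0.6500
R2 (z=25.0): moderate=0.19, cold=0.27; AND[a·b] → w = 0.0513
R3 (z=43.0): hot=0.65, heavy=0.42; AND[a·b] → w = 0.2730
R4 (z=71.0): cold=0.27, heavy=0.42; AND[a·b] → w = 0.1134
Weighted average = (0.6500·73.3 + 0.0513·25.0 + 0.2730·43.0 + 0.1134·71.0) / (0.6500 + 0.0513 + 0.2730 + 0.1134)
  = 68.7179 / 1.0877 = 63.177

63.177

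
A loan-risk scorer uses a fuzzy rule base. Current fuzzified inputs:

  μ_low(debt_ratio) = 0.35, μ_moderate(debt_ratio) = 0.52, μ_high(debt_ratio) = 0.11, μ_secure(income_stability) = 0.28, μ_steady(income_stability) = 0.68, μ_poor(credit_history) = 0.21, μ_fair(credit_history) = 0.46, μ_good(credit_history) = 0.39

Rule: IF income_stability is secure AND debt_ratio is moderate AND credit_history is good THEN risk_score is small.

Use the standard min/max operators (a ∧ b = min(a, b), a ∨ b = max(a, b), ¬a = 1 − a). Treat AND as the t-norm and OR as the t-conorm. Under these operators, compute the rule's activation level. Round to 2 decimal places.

0.28

firing strength: secure=0.28, moderate=0.52, good=0.39; AND[min(a, b)] → w = 0.28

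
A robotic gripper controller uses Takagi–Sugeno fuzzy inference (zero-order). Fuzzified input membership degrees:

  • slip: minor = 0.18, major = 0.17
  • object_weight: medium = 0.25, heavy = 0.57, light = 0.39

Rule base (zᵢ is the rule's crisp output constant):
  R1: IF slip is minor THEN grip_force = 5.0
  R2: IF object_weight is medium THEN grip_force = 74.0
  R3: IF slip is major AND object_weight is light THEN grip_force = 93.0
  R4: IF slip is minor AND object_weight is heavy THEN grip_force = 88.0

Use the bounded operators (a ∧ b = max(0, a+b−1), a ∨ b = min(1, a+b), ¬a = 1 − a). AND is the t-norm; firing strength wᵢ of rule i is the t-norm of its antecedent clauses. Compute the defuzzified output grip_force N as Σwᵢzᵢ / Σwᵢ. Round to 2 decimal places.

45.12

R1 (z=5.0): minor=0.18 → w = 0.18
R2 (z=74.0): medium=0.25 → w = 0.25
R3 (z=93.0): major=0.17, light=0.39; AND[max(0, a+b−1)] → w = 0.00
R4 (z=88.0): minor=0.18, heavy=0.57; AND[max(0, a+b−1)] → w = 0.00
Weighted average = (0.18·5.0 + 0.25·74.0 + 0.00·93.0 + 0.00·88.0) / (0.18 + 0.25 + 0.00 + 0.00)
  = 19.4000 / 0.4300 = 45.12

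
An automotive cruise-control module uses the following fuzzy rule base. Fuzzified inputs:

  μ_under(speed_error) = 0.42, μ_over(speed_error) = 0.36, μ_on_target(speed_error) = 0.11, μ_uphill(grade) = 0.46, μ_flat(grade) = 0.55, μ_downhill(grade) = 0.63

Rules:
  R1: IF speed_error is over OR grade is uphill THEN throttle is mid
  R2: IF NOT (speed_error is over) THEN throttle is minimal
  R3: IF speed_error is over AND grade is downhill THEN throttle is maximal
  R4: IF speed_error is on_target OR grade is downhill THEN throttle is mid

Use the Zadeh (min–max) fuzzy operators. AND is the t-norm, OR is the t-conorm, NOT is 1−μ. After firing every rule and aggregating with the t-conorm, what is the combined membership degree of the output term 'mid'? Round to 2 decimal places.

R1: over=0.36, uphill=0.46; OR[max(a, b)] → w = 0.46
R2: ¬over=1−0.36=0.64 → w = 0.64
R3: over=0.36, downhill=0.63; AND[min(a, b)] → w = 0.36
R4: on_target=0.11, downhill=0.63; OR[max(a, b)] → w = 0.63
Rules with consequent 'mid': {R1, R4} → strengths 0.46, 0.63
Aggregate via t-conorm [max(a, b)]: 0.63

0.63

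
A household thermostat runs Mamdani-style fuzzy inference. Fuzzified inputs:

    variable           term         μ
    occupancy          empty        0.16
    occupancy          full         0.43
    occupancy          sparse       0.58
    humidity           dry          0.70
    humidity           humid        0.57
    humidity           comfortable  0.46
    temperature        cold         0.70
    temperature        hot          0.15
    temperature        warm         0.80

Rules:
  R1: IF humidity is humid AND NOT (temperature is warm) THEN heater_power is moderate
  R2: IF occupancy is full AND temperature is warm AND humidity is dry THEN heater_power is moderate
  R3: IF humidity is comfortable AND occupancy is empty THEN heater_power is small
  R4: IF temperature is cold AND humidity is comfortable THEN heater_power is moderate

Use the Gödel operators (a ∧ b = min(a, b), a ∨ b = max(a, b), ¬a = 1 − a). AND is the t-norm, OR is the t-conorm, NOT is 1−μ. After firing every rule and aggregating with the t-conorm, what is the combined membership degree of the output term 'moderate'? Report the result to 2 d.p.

0.46

R1: humid=0.57, ¬warm=1−0.80=0.20; AND[min(a, b)] → w = 0.20
R2: full=0.43, warm=0.80, dry=0.70; AND[min(a, b)] → w = 0.43
R3: comfortable=0.46, empty=0.16; AND[min(a, b)] → w = 0.16
R4: cold=0.70, comfortable=0.46; AND[min(a, b)] → w = 0.46
Rules with consequent 'moderate': {R1, R2, R4} → strengths 0.20, 0.43, 0.46
Aggregate via t-conorm [max(a, b)]: 0.46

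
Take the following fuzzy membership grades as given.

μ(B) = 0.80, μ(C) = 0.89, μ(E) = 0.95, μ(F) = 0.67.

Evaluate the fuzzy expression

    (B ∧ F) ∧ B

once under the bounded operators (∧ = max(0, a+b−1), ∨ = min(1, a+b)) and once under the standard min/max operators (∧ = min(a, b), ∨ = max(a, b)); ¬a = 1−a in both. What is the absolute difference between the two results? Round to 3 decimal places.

Under bounded:
  B ∧ F = max(0, a+b−1) on (0.80, 0.67) = 0.47
  (B ∧ F) ∧ B = max(0, a+b−1) on (0.47, 0.80) = 0.27
  → value = 0.2700
Under standard min/max:
  B ∧ F = min(a, b) on (0.80, 0.67) = 0.67
  (B ∧ F) ∧ B = min(a, b) on (0.67, 0.80) = 0.67
  → value = 0.6700
|0.2700 − 0.6700| = 0.400

0.400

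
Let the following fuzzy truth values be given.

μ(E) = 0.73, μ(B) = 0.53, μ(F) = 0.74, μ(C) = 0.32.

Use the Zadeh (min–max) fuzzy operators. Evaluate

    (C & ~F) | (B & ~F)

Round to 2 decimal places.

0.26

~F = 1 − 0.74 = 0.26
C & ~F = min(a, b) on (0.32, 0.26) = 0.26
~F = 1 − 0.74 = 0.26
B & ~F = min(a, b) on (0.53, 0.26) = 0.26
(C & ~F) | (B & ~F) = max(a, b) on (0.26, 0.26) = 0.26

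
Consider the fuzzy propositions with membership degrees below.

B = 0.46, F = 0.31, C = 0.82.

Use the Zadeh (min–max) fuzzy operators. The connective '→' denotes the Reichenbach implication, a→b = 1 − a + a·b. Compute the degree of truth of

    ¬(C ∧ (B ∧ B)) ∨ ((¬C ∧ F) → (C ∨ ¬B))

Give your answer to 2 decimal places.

0.97

B ∧ B = min(a, b) on (0.46, 0.46) = 0.46
C ∧ (B ∧ B) = min(a, b) on (0.82, 0.46) = 0.46
¬(C ∧ (B ∧ B)) = 1 − 0.46 = 0.54
¬C = 1 − 0.82 = 0.18
¬C ∧ F = min(a, b) on (0.18, 0.31) = 0.18
¬B = 1 − 0.46 = 0.54
C ∨ ¬B = max(a, b) on (0.82, 0.54) = 0.82
(¬C ∧ F) → (C ∨ ¬B)  [Reichenbach: 1 − a + a·b] with a=0.18, b=0.82 → 0.97
¬(C ∧ (B ∧ B)) ∨ ((¬C ∧ F) → (C ∨ ¬B)) = max(a, b) on (0.54, 0.97) = 0.97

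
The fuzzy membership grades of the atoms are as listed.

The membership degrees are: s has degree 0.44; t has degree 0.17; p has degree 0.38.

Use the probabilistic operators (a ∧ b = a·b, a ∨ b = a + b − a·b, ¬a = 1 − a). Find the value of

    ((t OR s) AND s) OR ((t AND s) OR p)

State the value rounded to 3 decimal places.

0.561

t OR s = a + b − a·b on (0.1700, 0.4400) = 0.5352
(t OR s) AND s = a·b on (0.5352, 0.4400) = 0.2355
t AND s = a·b on (0.1700, 0.4400) = 0.0748
(t AND s) OR p = a + b − a·b on (0.0748, 0.3800) = 0.4264
((t OR s) AND s) OR ((t AND s) OR p) = a + b − a·b on (0.2355, 0.4264) = 0.5615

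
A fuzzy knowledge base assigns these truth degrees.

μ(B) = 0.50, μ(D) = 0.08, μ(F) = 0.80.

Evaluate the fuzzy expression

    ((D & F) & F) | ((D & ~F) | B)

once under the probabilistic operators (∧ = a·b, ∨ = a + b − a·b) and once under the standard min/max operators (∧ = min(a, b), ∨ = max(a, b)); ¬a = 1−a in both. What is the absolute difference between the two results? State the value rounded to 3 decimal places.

Under probabilistic:
  D & F = a·b on (0.0800, 0.8000) = 0.0640
  (D & F) & F = a·b on (0.0640, 0.8000) = 0.0512
  ~F = 1 − 0.8000 = 0.2000
  D & ~F = a·b on (0.0800, 0.2000) = 0.0160
  (D & ~F) | B = a + b − a·b on (0.0160, 0.5000) = 0.5080
  ((D & F) & F) | ((D & ~F) | B) = a + b − a·b on (0.0512, 0.5080) = 0.5332
  → value = 0.5332
Under standard min/max:
  D & F = min(a, b) on (0.08, 0.80) = 0.08
  (D & F) & F = min(a, b) on (0.08, 0.80) = 0.08
  ~F = 1 − 0.80 = 0.20
  D & ~F = min(a, b) on (0.08, 0.20) = 0.08
  (D & ~F) | B = max(a, b) on (0.08, 0.50) = 0.50
  ((D & F) & F) | ((D & ~F) | B) = max(a, b) on (0.08, 0.50) = 0.50
  → value = 0.5000
|0.5332 − 0.5000| = 0.033

0.033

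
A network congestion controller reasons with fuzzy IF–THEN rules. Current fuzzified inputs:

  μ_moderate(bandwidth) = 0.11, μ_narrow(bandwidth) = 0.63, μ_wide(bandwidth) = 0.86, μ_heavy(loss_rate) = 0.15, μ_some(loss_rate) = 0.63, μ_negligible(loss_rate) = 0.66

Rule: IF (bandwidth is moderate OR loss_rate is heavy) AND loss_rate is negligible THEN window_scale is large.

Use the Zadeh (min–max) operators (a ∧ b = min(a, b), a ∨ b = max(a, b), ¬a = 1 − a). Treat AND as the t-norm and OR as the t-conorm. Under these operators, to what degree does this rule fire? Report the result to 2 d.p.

0.15

firing strength: (moderate=0.11 OR heavy=0.15) = 0.15; AND[min(a, b)] with negligible=0.66 → w = 0.15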